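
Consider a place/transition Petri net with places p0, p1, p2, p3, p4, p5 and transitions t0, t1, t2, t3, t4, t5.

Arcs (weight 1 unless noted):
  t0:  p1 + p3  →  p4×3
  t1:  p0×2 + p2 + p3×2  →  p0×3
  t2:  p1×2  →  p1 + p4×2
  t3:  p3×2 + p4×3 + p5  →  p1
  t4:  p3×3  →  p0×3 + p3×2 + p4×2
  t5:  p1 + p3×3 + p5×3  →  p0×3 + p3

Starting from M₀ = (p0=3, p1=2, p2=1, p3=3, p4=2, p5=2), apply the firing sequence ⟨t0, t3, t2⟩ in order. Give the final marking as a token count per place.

(p0=3, p1=1, p2=1, p3=0, p4=4, p5=1)

step 1: fire t0:  (p0=3, p1=2, p2=1, p3=3, p4=2, p5=2) → (p0=3, p1=1, p2=1, p3=2, p4=5, p5=2)
step 2: fire t3:  (p0=3, p1=1, p2=1, p3=2, p4=5, p5=2) → (p0=3, p1=2, p2=1, p3=0, p4=2, p5=1)
step 3: fire t2:  (p0=3, p1=2, p2=1, p3=0, p4=2, p5=1) → (p0=3, p1=1, p2=1, p3=0, p4=4, p5=1)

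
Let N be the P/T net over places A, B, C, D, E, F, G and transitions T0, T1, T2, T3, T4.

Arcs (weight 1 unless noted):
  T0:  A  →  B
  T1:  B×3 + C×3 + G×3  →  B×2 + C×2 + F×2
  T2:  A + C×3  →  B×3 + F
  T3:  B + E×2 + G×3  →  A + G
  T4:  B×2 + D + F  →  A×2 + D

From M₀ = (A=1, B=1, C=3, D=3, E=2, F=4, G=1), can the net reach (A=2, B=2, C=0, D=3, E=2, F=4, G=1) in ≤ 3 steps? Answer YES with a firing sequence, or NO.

step 1: fire T2:  (A=1, B=1, C=3, D=3, E=2, F=4, G=1) → (A=0, B=4, C=0, D=3, E=2, F=5, G=1)
step 2: fire T4:  (A=0, B=4, C=0, D=3, E=2, F=5, G=1) → (A=2, B=2, C=0, D=3, E=2, F=4, G=1)

YES — reachable via ⟨T2, T4⟩ (2 firings)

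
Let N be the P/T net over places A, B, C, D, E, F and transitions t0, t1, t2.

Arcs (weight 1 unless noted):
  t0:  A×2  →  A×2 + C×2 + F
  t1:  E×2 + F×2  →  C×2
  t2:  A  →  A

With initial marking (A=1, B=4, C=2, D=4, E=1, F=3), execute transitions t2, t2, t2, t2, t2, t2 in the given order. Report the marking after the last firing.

step 1: fire t2:  (A=1, B=4, C=2, D=4, E=1, F=3) → (A=1, B=4, C=2, D=4, E=1, F=3)
step 2: fire t2:  (A=1, B=4, C=2, D=4, E=1, F=3) → (A=1, B=4, C=2, D=4, E=1, F=3)
step 3: fire t2:  (A=1, B=4, C=2, D=4, E=1, F=3) → (A=1, B=4, C=2, D=4, E=1, F=3)
step 4: fire t2:  (A=1, B=4, C=2, D=4, E=1, F=3) → (A=1, B=4, C=2, D=4, E=1, F=3)
step 5: fire t2:  (A=1, B=4, C=2, D=4, E=1, F=3) → (A=1, B=4, C=2, D=4, E=1, F=3)
step 6: fire t2:  (A=1, B=4, C=2, D=4, E=1, F=3) → (A=1, B=4, C=2, D=4, E=1, F=3)

(A=1, B=4, C=2, D=4, E=1, F=3)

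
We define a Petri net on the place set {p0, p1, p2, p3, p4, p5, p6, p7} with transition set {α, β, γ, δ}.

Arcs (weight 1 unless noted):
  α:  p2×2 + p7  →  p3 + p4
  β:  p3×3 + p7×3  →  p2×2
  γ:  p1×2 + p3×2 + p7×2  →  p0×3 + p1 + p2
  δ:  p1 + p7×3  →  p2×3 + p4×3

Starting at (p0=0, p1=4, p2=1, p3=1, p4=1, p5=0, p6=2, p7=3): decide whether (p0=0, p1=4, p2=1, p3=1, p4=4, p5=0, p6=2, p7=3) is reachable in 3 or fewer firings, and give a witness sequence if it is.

depth 0: 1 marking
depth 1: 2 markings reached so far
depth 2: 2 markings reached so far
(frontier empty at depth 2; search complete)
target is not among the 2 markings reachable within 3 steps

NO — not reachable within 3 firings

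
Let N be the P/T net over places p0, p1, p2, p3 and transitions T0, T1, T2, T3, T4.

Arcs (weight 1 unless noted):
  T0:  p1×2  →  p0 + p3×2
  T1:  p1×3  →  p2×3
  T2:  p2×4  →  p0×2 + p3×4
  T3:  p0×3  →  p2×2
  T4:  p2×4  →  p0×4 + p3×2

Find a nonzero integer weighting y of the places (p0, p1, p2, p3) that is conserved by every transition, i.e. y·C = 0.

Incidence matrix C (rows=places, cols=transitions):
       T0   T1   T2   T3   T4
   p0   1    0    2   -3    4
   p1  -2   -3    0    0    0
   p2   0    3   -4    2   -4
   p3   2    0    4    0    2

Candidate y = [2, 3, 3, 2]; check y·C column-wise:
  col T0: 2·1 + 3·-2 + 3·0 + 2·2 = 0
  col T1: 2·0 + 3·-3 + 3·3 + 2·0 = 0
  col T2: 2·2 + 3·0 + 3·-4 + 2·4 = 0
  col T3: 2·-3 + 3·0 + 3·2 + 2·0 = 0
  col T4: 2·4 + 3·0 + 3·-4 + 2·2 = 0

y = (p0:2, p1:3, p2:3, p3:2)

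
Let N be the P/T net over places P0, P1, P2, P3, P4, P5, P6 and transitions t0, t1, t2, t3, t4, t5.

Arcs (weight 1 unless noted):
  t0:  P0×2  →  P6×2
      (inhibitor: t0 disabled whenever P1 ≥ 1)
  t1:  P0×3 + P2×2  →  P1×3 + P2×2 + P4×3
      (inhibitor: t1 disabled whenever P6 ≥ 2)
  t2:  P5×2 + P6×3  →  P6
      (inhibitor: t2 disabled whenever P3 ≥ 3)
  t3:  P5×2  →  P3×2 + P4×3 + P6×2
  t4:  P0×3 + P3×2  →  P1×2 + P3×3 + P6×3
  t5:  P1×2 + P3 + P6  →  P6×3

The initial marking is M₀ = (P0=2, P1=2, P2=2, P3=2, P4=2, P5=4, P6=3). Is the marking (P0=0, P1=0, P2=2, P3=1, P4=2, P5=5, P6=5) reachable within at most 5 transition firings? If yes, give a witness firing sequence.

NO — not reachable within 5 firings

depth 0: 1 marking
depth 1: 4 markings reached so far
depth 2: 9 markings reached so far
depth 3: 14 markings reached so far
depth 4: 17 markings reached so far
depth 5: 17 markings reached so far
(frontier empty at depth 5; search complete)
target is not among the 17 markings reachable within 5 steps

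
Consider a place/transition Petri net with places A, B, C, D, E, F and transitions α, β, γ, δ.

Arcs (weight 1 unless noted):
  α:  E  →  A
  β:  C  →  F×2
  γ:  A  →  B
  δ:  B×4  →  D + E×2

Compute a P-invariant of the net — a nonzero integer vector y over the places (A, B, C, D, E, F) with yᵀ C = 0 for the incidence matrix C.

y = (A:1, B:1, C:0, D:2, E:1, F:0)

Incidence matrix C (rows=places, cols=transitions):
        α    β    γ    δ
    A   1    0   -1    0
    B   0    0    1   -4
    C   0   -1    0    0
    D   0    0    0    1
    E  -1    0    0    2
    F   0    2    0    0

Candidate y = [1, 1, 0, 2, 1, 0]; check y·C column-wise:
  col α: 1·1 + 1·0 + 2·0 + 1·-1 = 0
  col β: 1·0 + 1·0 + 0·-1 + 2·0 + 1·0 + 0·2 = 0
  col γ: 1·-1 + 1·1 + 2·0 + 1·0 = 0
  col δ: 1·0 + 1·-4 + 2·1 + 1·2 = 0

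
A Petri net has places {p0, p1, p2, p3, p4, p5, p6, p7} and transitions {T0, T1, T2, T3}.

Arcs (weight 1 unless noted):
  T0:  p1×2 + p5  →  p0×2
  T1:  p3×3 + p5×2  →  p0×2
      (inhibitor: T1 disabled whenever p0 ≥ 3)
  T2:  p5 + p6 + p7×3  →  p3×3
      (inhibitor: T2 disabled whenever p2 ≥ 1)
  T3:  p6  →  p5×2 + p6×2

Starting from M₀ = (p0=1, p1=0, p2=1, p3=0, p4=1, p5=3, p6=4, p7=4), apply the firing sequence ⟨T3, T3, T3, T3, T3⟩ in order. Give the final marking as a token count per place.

(p0=1, p1=0, p2=1, p3=0, p4=1, p5=13, p6=9, p7=4)

step 1: fire T3:  (p0=1, p1=0, p2=1, p3=0, p4=1, p5=3, p6=4, p7=4) → (p0=1, p1=0, p2=1, p3=0, p4=1, p5=5, p6=5, p7=4)
step 2: fire T3:  (p0=1, p1=0, p2=1, p3=0, p4=1, p5=5, p6=5, p7=4) → (p0=1, p1=0, p2=1, p3=0, p4=1, p5=7, p6=6, p7=4)
step 3: fire T3:  (p0=1, p1=0, p2=1, p3=0, p4=1, p5=7, p6=6, p7=4) → (p0=1, p1=0, p2=1, p3=0, p4=1, p5=9, p6=7, p7=4)
step 4: fire T3:  (p0=1, p1=0, p2=1, p3=0, p4=1, p5=9, p6=7, p7=4) → (p0=1, p1=0, p2=1, p3=0, p4=1, p5=11, p6=8, p7=4)
step 5: fire T3:  (p0=1, p1=0, p2=1, p3=0, p4=1, p5=11, p6=8, p7=4) → (p0=1, p1=0, p2=1, p3=0, p4=1, p5=13, p6=9, p7=4)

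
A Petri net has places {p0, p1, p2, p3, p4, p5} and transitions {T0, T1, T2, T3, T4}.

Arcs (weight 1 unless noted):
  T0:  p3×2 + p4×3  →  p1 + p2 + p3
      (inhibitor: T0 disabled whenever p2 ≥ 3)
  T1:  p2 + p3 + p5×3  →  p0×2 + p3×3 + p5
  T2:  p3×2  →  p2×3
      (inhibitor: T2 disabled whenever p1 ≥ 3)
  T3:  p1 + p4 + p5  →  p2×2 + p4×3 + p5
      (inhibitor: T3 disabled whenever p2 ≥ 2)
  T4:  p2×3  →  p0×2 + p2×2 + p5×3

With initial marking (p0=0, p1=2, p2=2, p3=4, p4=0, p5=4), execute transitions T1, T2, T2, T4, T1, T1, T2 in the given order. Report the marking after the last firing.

step 1: fire T1:  (p0=0, p1=2, p2=2, p3=4, p4=0, p5=4) → (p0=2, p1=2, p2=1, p3=6, p4=0, p5=2)
step 2: fire T2:  (p0=2, p1=2, p2=1, p3=6, p4=0, p5=2) → (p0=2, p1=2, p2=4, p3=4, p4=0, p5=2)
step 3: fire T2:  (p0=2, p1=2, p2=4, p3=4, p4=0, p5=2) → (p0=2, p1=2, p2=7, p3=2, p4=0, p5=2)
step 4: fire T4:  (p0=2, p1=2, p2=7, p3=2, p4=0, p5=2) → (p0=4, p1=2, p2=6, p3=2, p4=0, p5=5)
step 5: fire T1:  (p0=4, p1=2, p2=6, p3=2, p4=0, p5=5) → (p0=6, p1=2, p2=5, p3=4, p4=0, p5=3)
step 6: fire T1:  (p0=6, p1=2, p2=5, p3=4, p4=0, p5=3) → (p0=8, p1=2, p2=4, p3=6, p4=0, p5=1)
step 7: fire T2:  (p0=8, p1=2, p2=4, p3=6, p4=0, p5=1) → (p0=8, p1=2, p2=7, p3=4, p4=0, p5=1)

(p0=8, p1=2, p2=7, p3=4, p4=0, p5=1)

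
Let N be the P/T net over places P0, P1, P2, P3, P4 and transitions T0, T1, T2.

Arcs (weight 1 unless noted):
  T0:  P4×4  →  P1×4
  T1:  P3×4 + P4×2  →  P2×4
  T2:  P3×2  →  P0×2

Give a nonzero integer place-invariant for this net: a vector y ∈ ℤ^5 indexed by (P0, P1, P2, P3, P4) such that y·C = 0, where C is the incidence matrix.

Incidence matrix C (rows=places, cols=transitions):
       T0   T1   T2
   P0   0    0    2
   P1   4    0    0
   P2   0    4    0
   P3   0   -4   -2
   P4  -4   -2    0

Candidate y = [1, 0, 1, 1, 0]; check y·C column-wise:
  col T0: 1·0 + 0·4 + 1·0 + 1·0 + 0·-4 = 0
  col T1: 1·0 + 1·4 + 1·-4 + 0·-2 = 0
  col T2: 1·2 + 1·0 + 1·-2 = 0

y = (P0:1, P1:0, P2:1, P3:1, P4:0)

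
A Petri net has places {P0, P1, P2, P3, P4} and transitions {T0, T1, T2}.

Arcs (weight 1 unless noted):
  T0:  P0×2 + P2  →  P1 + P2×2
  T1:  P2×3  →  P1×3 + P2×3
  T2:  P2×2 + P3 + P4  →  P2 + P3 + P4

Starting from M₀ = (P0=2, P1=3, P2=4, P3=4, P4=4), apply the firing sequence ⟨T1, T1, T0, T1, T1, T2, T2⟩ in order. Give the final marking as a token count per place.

(P0=0, P1=16, P2=3, P3=4, P4=4)

step 1: fire T1:  (P0=2, P1=3, P2=4, P3=4, P4=4) → (P0=2, P1=6, P2=4, P3=4, P4=4)
step 2: fire T1:  (P0=2, P1=6, P2=4, P3=4, P4=4) → (P0=2, P1=9, P2=4, P3=4, P4=4)
step 3: fire T0:  (P0=2, P1=9, P2=4, P3=4, P4=4) → (P0=0, P1=10, P2=5, P3=4, P4=4)
step 4: fire T1:  (P0=0, P1=10, P2=5, P3=4, P4=4) → (P0=0, P1=13, P2=5, P3=4, P4=4)
step 5: fire T1:  (P0=0, P1=13, P2=5, P3=4, P4=4) → (P0=0, P1=16, P2=5, P3=4, P4=4)
step 6: fire T2:  (P0=0, P1=16, P2=5, P3=4, P4=4) → (P0=0, P1=16, P2=4, P3=4, P4=4)
step 7: fire T2:  (P0=0, P1=16, P2=4, P3=4, P4=4) → (P0=0, P1=16, P2=3, P3=4, P4=4)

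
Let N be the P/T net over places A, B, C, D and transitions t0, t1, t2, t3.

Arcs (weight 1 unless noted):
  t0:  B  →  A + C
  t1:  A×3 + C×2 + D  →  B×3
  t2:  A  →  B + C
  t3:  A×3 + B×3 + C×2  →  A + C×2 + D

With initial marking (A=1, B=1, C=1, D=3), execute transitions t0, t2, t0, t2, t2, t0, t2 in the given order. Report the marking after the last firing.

(A=0, B=2, C=8, D=3)

step 1: fire t0:  (A=1, B=1, C=1, D=3) → (A=2, B=0, C=2, D=3)
step 2: fire t2:  (A=2, B=0, C=2, D=3) → (A=1, B=1, C=3, D=3)
step 3: fire t0:  (A=1, B=1, C=3, D=3) → (A=2, B=0, C=4, D=3)
step 4: fire t2:  (A=2, B=0, C=4, D=3) → (A=1, B=1, C=5, D=3)
step 5: fire t2:  (A=1, B=1, C=5, D=3) → (A=0, B=2, C=6, D=3)
step 6: fire t0:  (A=0, B=2, C=6, D=3) → (A=1, B=1, C=7, D=3)
step 7: fire t2:  (A=1, B=1, C=7, D=3) → (A=0, B=2, C=8, D=3)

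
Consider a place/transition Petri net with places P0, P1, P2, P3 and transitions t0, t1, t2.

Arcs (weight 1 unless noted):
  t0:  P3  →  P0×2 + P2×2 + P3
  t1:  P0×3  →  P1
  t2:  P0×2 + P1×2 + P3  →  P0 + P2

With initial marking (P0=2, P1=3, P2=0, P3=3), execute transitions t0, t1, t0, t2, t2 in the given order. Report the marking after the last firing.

step 1: fire t0:  (P0=2, P1=3, P2=0, P3=3) → (P0=4, P1=3, P2=2, P3=3)
step 2: fire t1:  (P0=4, P1=3, P2=2, P3=3) → (P0=1, P1=4, P2=2, P3=3)
step 3: fire t0:  (P0=1, P1=4, P2=2, P3=3) → (P0=3, P1=4, P2=4, P3=3)
step 4: fire t2:  (P0=3, P1=4, P2=4, P3=3) → (P0=2, P1=2, P2=5, P3=2)
step 5: fire t2:  (P0=2, P1=2, P2=5, P3=2) → (P0=1, P1=0, P2=6, P3=1)

(P0=1, P1=0, P2=6, P3=1)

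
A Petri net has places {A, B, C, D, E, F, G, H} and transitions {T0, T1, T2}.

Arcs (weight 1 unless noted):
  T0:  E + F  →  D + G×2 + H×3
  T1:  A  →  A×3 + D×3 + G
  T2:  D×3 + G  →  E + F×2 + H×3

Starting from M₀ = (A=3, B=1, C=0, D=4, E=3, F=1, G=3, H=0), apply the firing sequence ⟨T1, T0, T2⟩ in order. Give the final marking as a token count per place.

(A=5, B=1, C=0, D=5, E=3, F=2, G=5, H=6)

step 1: fire T1:  (A=3, B=1, C=0, D=4, E=3, F=1, G=3, H=0) → (A=5, B=1, C=0, D=7, E=3, F=1, G=4, H=0)
step 2: fire T0:  (A=5, B=1, C=0, D=7, E=3, F=1, G=4, H=0) → (A=5, B=1, C=0, D=8, E=2, F=0, G=6, H=3)
step 3: fire T2:  (A=5, B=1, C=0, D=8, E=2, F=0, G=6, H=3) → (A=5, B=1, C=0, D=5, E=3, F=2, G=5, H=6)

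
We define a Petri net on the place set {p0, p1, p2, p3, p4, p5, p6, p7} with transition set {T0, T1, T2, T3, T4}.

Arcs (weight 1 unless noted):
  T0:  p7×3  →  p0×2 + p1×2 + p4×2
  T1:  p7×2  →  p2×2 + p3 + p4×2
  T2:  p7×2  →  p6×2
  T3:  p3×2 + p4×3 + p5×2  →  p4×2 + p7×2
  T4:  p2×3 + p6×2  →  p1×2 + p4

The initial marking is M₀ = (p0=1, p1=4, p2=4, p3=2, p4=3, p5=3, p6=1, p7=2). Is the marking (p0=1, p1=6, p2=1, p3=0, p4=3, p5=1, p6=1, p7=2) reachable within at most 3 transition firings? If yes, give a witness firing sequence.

step 1: fire T2:  (p0=1, p1=4, p2=4, p3=2, p4=3, p5=3, p6=1, p7=2) → (p0=1, p1=4, p2=4, p3=2, p4=3, p5=3, p6=3, p7=0)
step 2: fire T3:  (p0=1, p1=4, p2=4, p3=2, p4=3, p5=3, p6=3, p7=0) → (p0=1, p1=4, p2=4, p3=0, p4=2, p5=1, p6=3, p7=2)
step 3: fire T4:  (p0=1, p1=4, p2=4, p3=0, p4=2, p5=1, p6=3, p7=2) → (p0=1, p1=6, p2=1, p3=0, p4=3, p5=1, p6=1, p7=2)

YES — reachable via ⟨T2, T3, T4⟩ (3 firings)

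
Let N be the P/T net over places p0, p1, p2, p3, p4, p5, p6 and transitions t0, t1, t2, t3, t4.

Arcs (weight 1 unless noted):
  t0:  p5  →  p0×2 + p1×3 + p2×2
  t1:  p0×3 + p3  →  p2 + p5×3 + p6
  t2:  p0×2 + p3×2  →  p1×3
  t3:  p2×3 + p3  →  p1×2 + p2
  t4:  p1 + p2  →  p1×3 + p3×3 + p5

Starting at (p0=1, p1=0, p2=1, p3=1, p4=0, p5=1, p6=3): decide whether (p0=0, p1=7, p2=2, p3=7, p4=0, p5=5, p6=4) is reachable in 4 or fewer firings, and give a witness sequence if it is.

depth 0: 1 marking
depth 1: 2 markings reached so far
depth 2: 5 markings reached so far
depth 3: 11 markings reached so far
depth 4: 21 markings reached so far
target is not among the 21 markings reachable within 4 steps

NO — not reachable within 4 firings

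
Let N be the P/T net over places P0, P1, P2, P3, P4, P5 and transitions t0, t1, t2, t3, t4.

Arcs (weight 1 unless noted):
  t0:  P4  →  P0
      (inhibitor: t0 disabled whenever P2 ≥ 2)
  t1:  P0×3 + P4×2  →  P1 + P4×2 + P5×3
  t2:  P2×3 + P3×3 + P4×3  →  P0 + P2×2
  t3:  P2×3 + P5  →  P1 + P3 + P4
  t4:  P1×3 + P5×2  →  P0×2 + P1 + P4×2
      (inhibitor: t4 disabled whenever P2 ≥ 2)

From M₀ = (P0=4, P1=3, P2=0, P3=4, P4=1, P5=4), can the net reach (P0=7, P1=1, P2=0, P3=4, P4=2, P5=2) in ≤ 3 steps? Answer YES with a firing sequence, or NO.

YES — reachable via ⟨t0, t4⟩ (2 firings)

step 1: fire t0:  (P0=4, P1=3, P2=0, P3=4, P4=1, P5=4) → (P0=5, P1=3, P2=0, P3=4, P4=0, P5=4)
step 2: fire t4:  (P0=5, P1=3, P2=0, P3=4, P4=0, P5=4) → (P0=7, P1=1, P2=0, P3=4, P4=2, P5=2)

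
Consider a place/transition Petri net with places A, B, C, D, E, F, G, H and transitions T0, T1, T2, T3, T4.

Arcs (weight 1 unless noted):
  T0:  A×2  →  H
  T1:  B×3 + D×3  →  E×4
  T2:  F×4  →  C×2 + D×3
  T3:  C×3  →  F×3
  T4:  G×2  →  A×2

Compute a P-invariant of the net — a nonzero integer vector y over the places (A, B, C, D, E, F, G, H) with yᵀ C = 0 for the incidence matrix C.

y = (A:0, B:4, C:0, D:0, E:3, F:0, G:0, H:0)

Incidence matrix C (rows=places, cols=transitions):
       T0   T1   T2   T3   T4
    A  -2    0    0    0    2
    B   0   -3    0    0    0
    C   0    0    2   -3    0
    D   0   -3    3    0    0
    E   0    4    0    0    0
    F   0    0   -4    3    0
    G   0    0    0    0   -2
    H   1    0    0    0    0

Candidate y = [0, 4, 0, 0, 3, 0, 0, 0]; check y·C column-wise:
  col T0: 0·-2 + 4·0 + 3·0 + 0·1 = 0
  col T1: 4·-3 + 0·-3 + 3·4 = 0
  col T2: 4·0 + 0·2 + 0·3 + 3·0 + 0·-4 = 0
  col T3: 4·0 + 0·-3 + 3·0 + 0·3 = 0
  col T4: 0·2 + 4·0 + 3·0 + 0·-2 = 0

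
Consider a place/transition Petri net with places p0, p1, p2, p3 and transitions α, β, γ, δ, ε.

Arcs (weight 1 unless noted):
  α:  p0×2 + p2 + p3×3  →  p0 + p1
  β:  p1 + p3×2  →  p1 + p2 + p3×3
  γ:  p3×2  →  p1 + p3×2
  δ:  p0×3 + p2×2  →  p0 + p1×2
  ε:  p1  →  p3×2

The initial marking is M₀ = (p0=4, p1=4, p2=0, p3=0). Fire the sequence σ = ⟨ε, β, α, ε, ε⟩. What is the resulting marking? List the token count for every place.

(p0=3, p1=2, p2=0, p3=4)

step 1: fire ε:  (p0=4, p1=4, p2=0, p3=0) → (p0=4, p1=3, p2=0, p3=2)
step 2: fire β:  (p0=4, p1=3, p2=0, p3=2) → (p0=4, p1=3, p2=1, p3=3)
step 3: fire α:  (p0=4, p1=3, p2=1, p3=3) → (p0=3, p1=4, p2=0, p3=0)
step 4: fire ε:  (p0=3, p1=4, p2=0, p3=0) → (p0=3, p1=3, p2=0, p3=2)
step 5: fire ε:  (p0=3, p1=3, p2=0, p3=2) → (p0=3, p1=2, p2=0, p3=4)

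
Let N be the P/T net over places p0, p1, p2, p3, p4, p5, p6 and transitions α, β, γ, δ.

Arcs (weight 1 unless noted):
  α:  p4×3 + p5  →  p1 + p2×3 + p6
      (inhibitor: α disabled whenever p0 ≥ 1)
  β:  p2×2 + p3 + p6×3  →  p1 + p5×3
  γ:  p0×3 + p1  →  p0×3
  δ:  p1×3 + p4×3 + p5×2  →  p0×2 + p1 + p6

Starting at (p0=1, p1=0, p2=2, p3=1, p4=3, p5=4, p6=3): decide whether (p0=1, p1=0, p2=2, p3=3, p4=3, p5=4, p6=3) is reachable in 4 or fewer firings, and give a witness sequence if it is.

NO — not reachable within 4 firings

depth 0: 1 marking
depth 1: 2 markings reached so far
depth 2: 2 markings reached so far
(frontier empty at depth 2; search complete)
target is not among the 2 markings reachable within 4 steps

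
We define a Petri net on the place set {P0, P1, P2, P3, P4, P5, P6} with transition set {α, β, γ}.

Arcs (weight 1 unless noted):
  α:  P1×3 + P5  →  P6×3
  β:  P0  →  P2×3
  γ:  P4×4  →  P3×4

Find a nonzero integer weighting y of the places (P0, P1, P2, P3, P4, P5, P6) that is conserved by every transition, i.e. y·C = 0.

y = (P0:3, P1:0, P2:1, P3:0, P4:0, P5:0, P6:0)

Incidence matrix C (rows=places, cols=transitions):
        α    β    γ
   P0   0   -1    0
   P1  -3    0    0
   P2   0    3    0
   P3   0    0    4
   P4   0    0   -4
   P5  -1    0    0
   P6   3    0    0

Candidate y = [3, 0, 1, 0, 0, 0, 0]; check y·C column-wise:
  col α: 3·0 + 0·-3 + 1·0 + 0·-1 + 0·3 = 0
  col β: 3·-1 + 1·3 = 0
  col γ: 3·0 + 1·0 + 0·4 + 0·-4 = 0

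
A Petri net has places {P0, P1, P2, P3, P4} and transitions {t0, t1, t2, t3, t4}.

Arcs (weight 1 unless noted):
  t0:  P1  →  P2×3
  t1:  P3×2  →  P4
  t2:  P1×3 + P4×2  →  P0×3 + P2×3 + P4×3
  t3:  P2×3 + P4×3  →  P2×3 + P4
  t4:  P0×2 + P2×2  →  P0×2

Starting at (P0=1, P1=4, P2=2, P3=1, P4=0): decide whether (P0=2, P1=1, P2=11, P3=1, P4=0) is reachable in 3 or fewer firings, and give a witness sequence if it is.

NO — not reachable within 3 firings

depth 0: 1 marking
depth 1: 2 markings reached so far
depth 2: 3 markings reached so far
depth 3: 4 markings reached so far
target is not among the 4 markings reachable within 3 steps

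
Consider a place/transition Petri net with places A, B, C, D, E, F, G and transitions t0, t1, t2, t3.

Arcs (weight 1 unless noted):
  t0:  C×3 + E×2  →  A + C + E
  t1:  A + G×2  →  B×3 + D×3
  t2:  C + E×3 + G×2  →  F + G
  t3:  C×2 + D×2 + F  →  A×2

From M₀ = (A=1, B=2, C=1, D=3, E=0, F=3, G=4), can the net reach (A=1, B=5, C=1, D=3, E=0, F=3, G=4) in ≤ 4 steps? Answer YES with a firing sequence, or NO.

NO — not reachable within 4 firings

depth 0: 1 marking
depth 1: 2 markings reached so far
depth 2: 2 markings reached so far
(frontier empty at depth 2; search complete)
target is not among the 2 markings reachable within 4 steps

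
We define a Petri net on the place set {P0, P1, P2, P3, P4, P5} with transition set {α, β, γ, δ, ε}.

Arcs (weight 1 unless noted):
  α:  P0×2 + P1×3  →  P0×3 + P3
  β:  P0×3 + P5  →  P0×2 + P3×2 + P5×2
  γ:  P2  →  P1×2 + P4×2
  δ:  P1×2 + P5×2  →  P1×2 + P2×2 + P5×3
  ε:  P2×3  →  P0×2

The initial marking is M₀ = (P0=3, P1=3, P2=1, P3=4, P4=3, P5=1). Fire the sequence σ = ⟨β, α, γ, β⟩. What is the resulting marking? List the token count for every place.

step 1: fire β:  (P0=3, P1=3, P2=1, P3=4, P4=3, P5=1) → (P0=2, P1=3, P2=1, P3=6, P4=3, P5=2)
step 2: fire α:  (P0=2, P1=3, P2=1, P3=6, P4=3, P5=2) → (P0=3, P1=0, P2=1, P3=7, P4=3, P5=2)
step 3: fire γ:  (P0=3, P1=0, P2=1, P3=7, P4=3, P5=2) → (P0=3, P1=2, P2=0, P3=7, P4=5, P5=2)
step 4: fire β:  (P0=3, P1=2, P2=0, P3=7, P4=5, P5=2) → (P0=2, P1=2, P2=0, P3=9, P4=5, P5=3)

(P0=2, P1=2, P2=0, P3=9, P4=5, P5=3)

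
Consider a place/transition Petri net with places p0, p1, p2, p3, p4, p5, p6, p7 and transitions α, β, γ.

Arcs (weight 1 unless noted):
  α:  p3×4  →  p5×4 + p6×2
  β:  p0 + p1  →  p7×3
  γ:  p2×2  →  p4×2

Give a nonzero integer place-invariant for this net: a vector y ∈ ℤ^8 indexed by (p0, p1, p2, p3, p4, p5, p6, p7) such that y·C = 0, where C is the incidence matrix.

y = (p0:1, p1:-1, p2:0, p3:0, p4:0, p5:0, p6:0, p7:0)

Incidence matrix C (rows=places, cols=transitions):
        α    β    γ
   p0   0   -1    0
   p1   0   -1    0
   p2   0    0   -2
   p3  -4    0    0
   p4   0    0    2
   p5   4    0    0
   p6   2    0    0
   p7   0    3    0

Candidate y = [1, -1, 0, 0, 0, 0, 0, 0]; check y·C column-wise:
  col α: 1·0 + -1·0 + 0·-4 + 0·4 + 0·2 = 0
  col β: 1·-1 + -1·-1 + 0·3 = 0
  col γ: 1·0 + -1·0 + 0·-2 + 0·2 = 0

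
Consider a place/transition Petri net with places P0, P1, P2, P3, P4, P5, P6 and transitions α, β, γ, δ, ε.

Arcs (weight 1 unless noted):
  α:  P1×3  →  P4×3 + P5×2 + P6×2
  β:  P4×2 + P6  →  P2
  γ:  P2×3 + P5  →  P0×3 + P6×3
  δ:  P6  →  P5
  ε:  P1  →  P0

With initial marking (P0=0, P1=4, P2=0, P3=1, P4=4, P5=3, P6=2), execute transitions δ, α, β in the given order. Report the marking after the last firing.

step 1: fire δ:  (P0=0, P1=4, P2=0, P3=1, P4=4, P5=3, P6=2) → (P0=0, P1=4, P2=0, P3=1, P4=4, P5=4, P6=1)
step 2: fire α:  (P0=0, P1=4, P2=0, P3=1, P4=4, P5=4, P6=1) → (P0=0, P1=1, P2=0, P3=1, P4=7, P5=6, P6=3)
step 3: fire β:  (P0=0, P1=1, P2=0, P3=1, P4=7, P5=6, P6=3) → (P0=0, P1=1, P2=1, P3=1, P4=5, P5=6, P6=2)

(P0=0, P1=1, P2=1, P3=1, P4=5, P5=6, P6=2)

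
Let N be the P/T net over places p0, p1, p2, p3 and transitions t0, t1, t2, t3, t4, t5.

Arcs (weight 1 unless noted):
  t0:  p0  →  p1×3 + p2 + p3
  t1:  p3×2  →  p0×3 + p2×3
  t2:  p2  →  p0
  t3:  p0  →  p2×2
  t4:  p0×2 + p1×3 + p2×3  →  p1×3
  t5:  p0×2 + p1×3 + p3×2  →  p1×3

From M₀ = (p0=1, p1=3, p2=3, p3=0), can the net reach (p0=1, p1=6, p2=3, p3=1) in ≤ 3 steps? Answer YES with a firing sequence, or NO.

step 1: fire t0:  (p0=1, p1=3, p2=3, p3=0) → (p0=0, p1=6, p2=4, p3=1)
step 2: fire t2:  (p0=0, p1=6, p2=4, p3=1) → (p0=1, p1=6, p2=3, p3=1)

YES — reachable via ⟨t0, t2⟩ (2 firings)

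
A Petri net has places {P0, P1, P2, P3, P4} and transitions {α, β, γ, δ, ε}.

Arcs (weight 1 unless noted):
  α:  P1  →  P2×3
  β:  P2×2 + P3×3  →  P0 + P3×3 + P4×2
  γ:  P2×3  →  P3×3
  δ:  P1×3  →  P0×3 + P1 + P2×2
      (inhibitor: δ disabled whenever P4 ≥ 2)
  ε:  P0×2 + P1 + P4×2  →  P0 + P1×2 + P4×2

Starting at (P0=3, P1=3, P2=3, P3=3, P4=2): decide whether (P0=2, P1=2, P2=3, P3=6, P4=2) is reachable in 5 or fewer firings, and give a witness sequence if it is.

NO — not reachable within 5 firings

depth 0: 1 marking
depth 1: 5 markings reached so far
depth 2: 12 markings reached so far
depth 3: 24 markings reached so far
depth 4: 40 markings reached so far
depth 5: 61 markings reached so far
target is not among the 61 markings reachable within 5 steps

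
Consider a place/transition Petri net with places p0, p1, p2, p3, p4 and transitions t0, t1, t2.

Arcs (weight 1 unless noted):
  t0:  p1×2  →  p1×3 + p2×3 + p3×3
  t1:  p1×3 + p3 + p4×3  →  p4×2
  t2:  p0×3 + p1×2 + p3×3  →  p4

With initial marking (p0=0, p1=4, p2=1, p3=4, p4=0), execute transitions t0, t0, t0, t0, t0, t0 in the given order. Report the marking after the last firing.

(p0=0, p1=10, p2=19, p3=22, p4=0)

step 1: fire t0:  (p0=0, p1=4, p2=1, p3=4, p4=0) → (p0=0, p1=5, p2=4, p3=7, p4=0)
step 2: fire t0:  (p0=0, p1=5, p2=4, p3=7, p4=0) → (p0=0, p1=6, p2=7, p3=10, p4=0)
step 3: fire t0:  (p0=0, p1=6, p2=7, p3=10, p4=0) → (p0=0, p1=7, p2=10, p3=13, p4=0)
step 4: fire t0:  (p0=0, p1=7, p2=10, p3=13, p4=0) → (p0=0, p1=8, p2=13, p3=16, p4=0)
step 5: fire t0:  (p0=0, p1=8, p2=13, p3=16, p4=0) → (p0=0, p1=9, p2=16, p3=19, p4=0)
step 6: fire t0:  (p0=0, p1=9, p2=16, p3=19, p4=0) → (p0=0, p1=10, p2=19, p3=22, p4=0)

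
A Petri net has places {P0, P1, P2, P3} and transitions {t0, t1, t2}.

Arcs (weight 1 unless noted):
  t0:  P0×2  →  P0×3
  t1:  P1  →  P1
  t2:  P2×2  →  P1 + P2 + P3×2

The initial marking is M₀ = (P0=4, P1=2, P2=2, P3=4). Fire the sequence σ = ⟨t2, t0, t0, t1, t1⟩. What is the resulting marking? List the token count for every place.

step 1: fire t2:  (P0=4, P1=2, P2=2, P3=4) → (P0=4, P1=3, P2=1, P3=6)
step 2: fire t0:  (P0=4, P1=3, P2=1, P3=6) → (P0=5, P1=3, P2=1, P3=6)
step 3: fire t0:  (P0=5, P1=3, P2=1, P3=6) → (P0=6, P1=3, P2=1, P3=6)
step 4: fire t1:  (P0=6, P1=3, P2=1, P3=6) → (P0=6, P1=3, P2=1, P3=6)
step 5: fire t1:  (P0=6, P1=3, P2=1, P3=6) → (P0=6, P1=3, P2=1, P3=6)

(P0=6, P1=3, P2=1, P3=6)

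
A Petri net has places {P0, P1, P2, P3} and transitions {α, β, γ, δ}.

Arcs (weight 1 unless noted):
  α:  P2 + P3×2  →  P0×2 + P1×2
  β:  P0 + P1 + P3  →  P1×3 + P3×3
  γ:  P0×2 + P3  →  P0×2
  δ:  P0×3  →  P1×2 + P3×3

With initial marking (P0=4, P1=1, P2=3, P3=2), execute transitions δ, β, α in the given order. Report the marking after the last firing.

(P0=2, P1=7, P2=2, P3=5)

step 1: fire δ:  (P0=4, P1=1, P2=3, P3=2) → (P0=1, P1=3, P2=3, P3=5)
step 2: fire β:  (P0=1, P1=3, P2=3, P3=5) → (P0=0, P1=5, P2=3, P3=7)
step 3: fire α:  (P0=0, P1=5, P2=3, P3=7) → (P0=2, P1=7, P2=2, P3=5)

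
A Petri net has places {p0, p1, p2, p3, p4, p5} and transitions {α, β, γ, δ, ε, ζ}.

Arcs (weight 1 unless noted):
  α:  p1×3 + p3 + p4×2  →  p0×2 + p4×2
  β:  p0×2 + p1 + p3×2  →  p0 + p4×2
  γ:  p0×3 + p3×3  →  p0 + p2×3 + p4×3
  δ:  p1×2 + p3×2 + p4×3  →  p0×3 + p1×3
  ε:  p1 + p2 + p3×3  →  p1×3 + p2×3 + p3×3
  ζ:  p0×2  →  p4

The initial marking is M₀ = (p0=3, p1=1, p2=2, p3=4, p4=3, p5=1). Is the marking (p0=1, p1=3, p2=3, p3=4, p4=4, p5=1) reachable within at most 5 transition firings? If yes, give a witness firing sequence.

depth 0: 1 marking
depth 1: 5 markings reached so far
depth 2: 12 markings reached so far
depth 3: 24 markings reached so far
depth 4: 42 markings reached so far
depth 5: 66 markings reached so far
target is not among the 66 markings reachable within 5 steps

NO — not reachable within 5 firings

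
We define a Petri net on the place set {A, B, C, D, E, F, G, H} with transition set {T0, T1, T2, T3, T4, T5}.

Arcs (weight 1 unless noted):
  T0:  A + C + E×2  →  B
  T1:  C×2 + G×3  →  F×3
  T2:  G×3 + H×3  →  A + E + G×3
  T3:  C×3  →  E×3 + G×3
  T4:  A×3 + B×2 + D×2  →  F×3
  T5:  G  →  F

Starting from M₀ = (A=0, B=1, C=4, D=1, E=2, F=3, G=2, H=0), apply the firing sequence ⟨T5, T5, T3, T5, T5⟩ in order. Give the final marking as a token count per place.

(A=0, B=1, C=1, D=1, E=5, F=7, G=1, H=0)

step 1: fire T5:  (A=0, B=1, C=4, D=1, E=2, F=3, G=2, H=0) → (A=0, B=1, C=4, D=1, E=2, F=4, G=1, H=0)
step 2: fire T5:  (A=0, B=1, C=4, D=1, E=2, F=4, G=1, H=0) → (A=0, B=1, C=4, D=1, E=2, F=5, G=0, H=0)
step 3: fire T3:  (A=0, B=1, C=4, D=1, E=2, F=5, G=0, H=0) → (A=0, B=1, C=1, D=1, E=5, F=5, G=3, H=0)
step 4: fire T5:  (A=0, B=1, C=1, D=1, E=5, F=5, G=3, H=0) → (A=0, B=1, C=1, D=1, E=5, F=6, G=2, H=0)
step 5: fire T5:  (A=0, B=1, C=1, D=1, E=5, F=6, G=2, H=0) → (A=0, B=1, C=1, D=1, E=5, F=7, G=1, H=0)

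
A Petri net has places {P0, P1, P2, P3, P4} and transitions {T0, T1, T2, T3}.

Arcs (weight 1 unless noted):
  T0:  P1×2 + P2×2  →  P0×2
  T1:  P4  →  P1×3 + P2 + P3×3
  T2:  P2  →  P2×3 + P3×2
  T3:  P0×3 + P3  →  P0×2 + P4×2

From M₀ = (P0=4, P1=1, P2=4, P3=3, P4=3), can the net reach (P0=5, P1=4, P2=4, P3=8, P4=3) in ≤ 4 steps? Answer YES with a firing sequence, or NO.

depth 0: 1 marking
depth 1: 4 markings reached so far
depth 2: 11 markings reached so far
depth 3: 24 markings reached so far
depth 4: 44 markings reached so far
target is not among the 44 markings reachable within 4 steps

NO — not reachable within 4 firings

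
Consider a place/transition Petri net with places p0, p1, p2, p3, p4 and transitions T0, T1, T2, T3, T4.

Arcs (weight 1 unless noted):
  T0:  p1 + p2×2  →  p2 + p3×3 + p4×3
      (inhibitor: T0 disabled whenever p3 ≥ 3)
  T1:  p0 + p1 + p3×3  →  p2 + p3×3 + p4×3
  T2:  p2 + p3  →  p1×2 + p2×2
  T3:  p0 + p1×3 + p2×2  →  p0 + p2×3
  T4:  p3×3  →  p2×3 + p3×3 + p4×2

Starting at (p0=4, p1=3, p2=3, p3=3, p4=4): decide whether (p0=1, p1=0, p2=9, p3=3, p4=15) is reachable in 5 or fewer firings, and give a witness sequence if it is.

YES — reachable via ⟨T1, T1, T1, T4⟩ (4 firings)

step 1: fire T1:  (p0=4, p1=3, p2=3, p3=3, p4=4) → (p0=3, p1=2, p2=4, p3=3, p4=7)
step 2: fire T1:  (p0=3, p1=2, p2=4, p3=3, p4=7) → (p0=2, p1=1, p2=5, p3=3, p4=10)
step 3: fire T1:  (p0=2, p1=1, p2=5, p3=3, p4=10) → (p0=1, p1=0, p2=6, p3=3, p4=13)
step 4: fire T4:  (p0=1, p1=0, p2=6, p3=3, p4=13) → (p0=1, p1=0, p2=9, p3=3, p4=15)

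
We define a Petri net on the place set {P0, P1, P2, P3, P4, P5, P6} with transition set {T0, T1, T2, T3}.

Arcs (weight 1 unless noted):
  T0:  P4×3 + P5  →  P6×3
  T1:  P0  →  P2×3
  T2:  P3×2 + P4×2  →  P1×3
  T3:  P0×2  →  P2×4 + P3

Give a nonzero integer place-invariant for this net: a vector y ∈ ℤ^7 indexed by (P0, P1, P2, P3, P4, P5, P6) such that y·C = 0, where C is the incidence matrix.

Incidence matrix C (rows=places, cols=transitions):
       T0   T1   T2   T3
   P0   0   -1    0   -2
   P1   0    0    3    0
   P2   0    3    0    4
   P3   0    0   -2    1
   P4  -3    0   -2    0
   P5  -1    0    0    0
   P6   3    0    0    0

Candidate y = [9, 4, 3, 6, 0, 0, 0]; check y·C column-wise:
  col T0: 9·0 + 4·0 + 3·0 + 6·0 + 0·-3 + 0·-1 + 0·3 = 0
  col T1: 9·-1 + 4·0 + 3·3 + 6·0 = 0
  col T2: 9·0 + 4·3 + 3·0 + 6·-2 + 0·-2 = 0
  col T3: 9·-2 + 4·0 + 3·4 + 6·1 = 0

y = (P0:9, P1:4, P2:3, P3:6, P4:0, P5:0, P6:0)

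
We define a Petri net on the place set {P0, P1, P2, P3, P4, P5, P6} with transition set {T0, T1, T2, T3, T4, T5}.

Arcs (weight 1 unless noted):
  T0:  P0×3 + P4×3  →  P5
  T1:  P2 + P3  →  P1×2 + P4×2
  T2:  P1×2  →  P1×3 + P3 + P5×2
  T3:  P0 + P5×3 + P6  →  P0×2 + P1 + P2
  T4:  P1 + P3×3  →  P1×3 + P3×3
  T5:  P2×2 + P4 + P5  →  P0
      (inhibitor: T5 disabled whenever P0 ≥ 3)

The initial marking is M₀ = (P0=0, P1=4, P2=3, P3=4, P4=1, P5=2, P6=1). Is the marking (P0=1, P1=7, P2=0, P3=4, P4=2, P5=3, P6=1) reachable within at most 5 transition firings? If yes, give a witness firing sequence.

step 1: fire T1:  (P0=0, P1=4, P2=3, P3=4, P4=1, P5=2, P6=1) → (P0=0, P1=6, P2=2, P3=3, P4=3, P5=2, P6=1)
step 2: fire T2:  (P0=0, P1=6, P2=2, P3=3, P4=3, P5=2, P6=1) → (P0=0, P1=7, P2=2, P3=4, P4=3, P5=4, P6=1)
step 3: fire T5:  (P0=0, P1=7, P2=2, P3=4, P4=3, P5=4, P6=1) → (P0=1, P1=7, P2=0, P3=4, P4=2, P5=3, P6=1)

YES — reachable via ⟨T1, T2, T5⟩ (3 firings)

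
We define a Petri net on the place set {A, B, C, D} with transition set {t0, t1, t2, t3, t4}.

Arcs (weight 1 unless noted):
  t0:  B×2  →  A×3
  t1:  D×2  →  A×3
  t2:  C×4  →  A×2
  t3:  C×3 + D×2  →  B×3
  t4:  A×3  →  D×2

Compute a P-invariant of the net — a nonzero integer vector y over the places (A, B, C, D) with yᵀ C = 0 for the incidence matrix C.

Incidence matrix C (rows=places, cols=transitions):
       t0   t1   t2   t3   t4
    A   3    3    2    0   -3
    B  -2    0    0    3    0
    C   0    0   -4   -3    0
    D   0   -2    0   -2    2

Candidate y = [2, 3, 1, 3]; check y·C column-wise:
  col t0: 2·3 + 3·-2 + 1·0 + 3·0 = 0
  col t1: 2·3 + 3·0 + 1·0 + 3·-2 = 0
  col t2: 2·2 + 3·0 + 1·-4 + 3·0 = 0
  col t3: 2·0 + 3·3 + 1·-3 + 3·-2 = 0
  col t4: 2·-3 + 3·0 + 1·0 + 3·2 = 0

y = (A:2, B:3, C:1, D:3)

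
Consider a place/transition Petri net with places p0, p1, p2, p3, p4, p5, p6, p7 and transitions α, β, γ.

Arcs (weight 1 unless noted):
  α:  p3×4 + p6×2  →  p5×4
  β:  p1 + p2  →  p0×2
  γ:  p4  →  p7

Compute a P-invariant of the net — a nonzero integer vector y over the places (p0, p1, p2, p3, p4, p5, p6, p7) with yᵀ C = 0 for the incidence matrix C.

Incidence matrix C (rows=places, cols=transitions):
        α    β    γ
   p0   0    2    0
   p1   0   -1    0
   p2   0   -1    0
   p3  -4    0    0
   p4   0    0   -1
   p5   4    0    0
   p6  -2    0    0
   p7   0    0    1

Candidate y = [1, 2, 0, 0, 0, 0, 0, 0]; check y·C column-wise:
  col α: 1·0 + 2·0 + 0·-4 + 0·4 + 0·-2 = 0
  col β: 1·2 + 2·-1 + 0·-1 = 0
  col γ: 1·0 + 2·0 + 0·-1 + 0·1 = 0

y = (p0:1, p1:2, p2:0, p3:0, p4:0, p5:0, p6:0, p7:0)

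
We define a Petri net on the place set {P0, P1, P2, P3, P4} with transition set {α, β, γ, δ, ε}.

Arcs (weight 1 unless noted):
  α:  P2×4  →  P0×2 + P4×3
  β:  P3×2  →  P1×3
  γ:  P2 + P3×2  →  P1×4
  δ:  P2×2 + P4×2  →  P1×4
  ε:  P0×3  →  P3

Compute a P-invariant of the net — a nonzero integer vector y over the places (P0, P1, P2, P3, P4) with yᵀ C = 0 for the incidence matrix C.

y = (P0:1, P1:2, P2:2, P3:3, P4:2)

Incidence matrix C (rows=places, cols=transitions):
        α    β    γ    δ    ε
   P0   2    0    0    0   -3
   P1   0    3    4    4    0
   P2  -4    0   -1   -2    0
   P3   0   -2   -2    0    1
   P4   3    0    0   -2    0

Candidate y = [1, 2, 2, 3, 2]; check y·C column-wise:
  col α: 1·2 + 2·0 + 2·-4 + 3·0 + 2·3 = 0
  col β: 1·0 + 2·3 + 2·0 + 3·-2 + 2·0 = 0
  col γ: 1·0 + 2·4 + 2·-1 + 3·-2 + 2·0 = 0
  col δ: 1·0 + 2·4 + 2·-2 + 3·0 + 2·-2 = 0
  col ε: 1·-3 + 2·0 + 2·0 + 3·1 + 2·0 = 0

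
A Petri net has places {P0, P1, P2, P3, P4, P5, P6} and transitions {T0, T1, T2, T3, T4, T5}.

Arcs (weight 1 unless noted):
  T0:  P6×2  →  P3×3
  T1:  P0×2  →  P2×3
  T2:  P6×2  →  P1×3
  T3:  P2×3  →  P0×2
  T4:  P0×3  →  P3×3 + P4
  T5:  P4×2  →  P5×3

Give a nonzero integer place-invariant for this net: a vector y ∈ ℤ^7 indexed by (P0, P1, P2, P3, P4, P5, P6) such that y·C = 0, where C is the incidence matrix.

y = (P0:3, P1:0, P2:2, P3:0, P4:9, P5:6, P6:0)

Incidence matrix C (rows=places, cols=transitions):
       T0   T1   T2   T3   T4   T5
   P0   0   -2    0    2   -3    0
   P1   0    0    3    0    0    0
   P2   0    3    0   -3    0    0
   P3   3    0    0    0    3    0
   P4   0    0    0    0    1   -2
   P5   0    0    0    0    0    3
   P6  -2    0   -2    0    0    0

Candidate y = [3, 0, 2, 0, 9, 6, 0]; check y·C column-wise:
  col T0: 3·0 + 2·0 + 0·3 + 9·0 + 6·0 + 0·-2 = 0
  col T1: 3·-2 + 2·3 + 9·0 + 6·0 = 0
  col T2: 3·0 + 0·3 + 2·0 + 9·0 + 6·0 + 0·-2 = 0
  col T3: 3·2 + 2·-3 + 9·0 + 6·0 = 0
  col T4: 3·-3 + 2·0 + 0·3 + 9·1 + 6·0 = 0
  col T5: 3·0 + 2·0 + 9·-2 + 6·3 = 0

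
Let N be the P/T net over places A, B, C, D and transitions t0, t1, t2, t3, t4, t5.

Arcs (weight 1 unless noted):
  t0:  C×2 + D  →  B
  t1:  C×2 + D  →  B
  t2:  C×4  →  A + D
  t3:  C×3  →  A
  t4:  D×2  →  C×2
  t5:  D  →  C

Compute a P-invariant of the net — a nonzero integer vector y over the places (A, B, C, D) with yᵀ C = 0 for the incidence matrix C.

Incidence matrix C (rows=places, cols=transitions):
       t0   t1   t2   t3   t4   t5
    A   0    0    1    1    0    0
    B   1    1    0    0    0    0
    C  -2   -2   -4   -3    2    1
    D  -1   -1    1    0   -2   -1

Candidate y = [3, 3, 1, 1]; check y·C column-wise:
  col t0: 3·0 + 3·1 + 1·-2 + 1·-1 = 0
  col t1: 3·0 + 3·1 + 1·-2 + 1·-1 = 0
  col t2: 3·1 + 3·0 + 1·-4 + 1·1 = 0
  col t3: 3·1 + 3·0 + 1·-3 + 1·0 = 0
  col t4: 3·0 + 3·0 + 1·2 + 1·-2 = 0
  col t5: 3·0 + 3·0 + 1·1 + 1·-1 = 0

y = (A:3, B:3, C:1, D:1)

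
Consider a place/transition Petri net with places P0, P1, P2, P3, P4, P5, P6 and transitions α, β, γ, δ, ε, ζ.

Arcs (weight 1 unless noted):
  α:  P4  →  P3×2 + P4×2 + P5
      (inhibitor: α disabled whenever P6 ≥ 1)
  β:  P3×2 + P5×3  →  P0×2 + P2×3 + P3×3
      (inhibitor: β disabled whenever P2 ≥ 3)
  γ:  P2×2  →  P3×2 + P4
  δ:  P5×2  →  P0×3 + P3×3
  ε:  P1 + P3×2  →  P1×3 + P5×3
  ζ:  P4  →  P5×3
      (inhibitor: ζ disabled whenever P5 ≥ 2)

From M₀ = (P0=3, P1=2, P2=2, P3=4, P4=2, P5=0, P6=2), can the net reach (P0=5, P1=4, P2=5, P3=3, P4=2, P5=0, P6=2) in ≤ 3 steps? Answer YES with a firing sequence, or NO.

step 1: fire ε:  (P0=3, P1=2, P2=2, P3=4, P4=2, P5=0, P6=2) → (P0=3, P1=4, P2=2, P3=2, P4=2, P5=3, P6=2)
step 2: fire β:  (P0=3, P1=4, P2=2, P3=2, P4=2, P5=3, P6=2) → (P0=5, P1=4, P2=5, P3=3, P4=2, P5=0, P6=2)

YES — reachable via ⟨ε, β⟩ (2 firings)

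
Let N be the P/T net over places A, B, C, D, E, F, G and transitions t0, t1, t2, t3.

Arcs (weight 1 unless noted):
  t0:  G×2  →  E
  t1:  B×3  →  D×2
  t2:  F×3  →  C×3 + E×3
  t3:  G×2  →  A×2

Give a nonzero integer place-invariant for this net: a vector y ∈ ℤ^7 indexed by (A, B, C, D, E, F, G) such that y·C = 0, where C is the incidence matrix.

y = (A:0, B:2, C:0, D:3, E:0, F:0, G:0)

Incidence matrix C (rows=places, cols=transitions):
       t0   t1   t2   t3
    A   0    0    0    2
    B   0   -3    0    0
    C   0    0    3    0
    D   0    2    0    0
    E   1    0    3    0
    F   0    0   -3    0
    G  -2    0    0   -2

Candidate y = [0, 2, 0, 3, 0, 0, 0]; check y·C column-wise:
  col t0: 2·0 + 3·0 + 0·1 + 0·-2 = 0
  col t1: 2·-3 + 3·2 = 0
  col t2: 2·0 + 0·3 + 3·0 + 0·3 + 0·-3 = 0
  col t3: 0·2 + 2·0 + 3·0 + 0·-2 = 0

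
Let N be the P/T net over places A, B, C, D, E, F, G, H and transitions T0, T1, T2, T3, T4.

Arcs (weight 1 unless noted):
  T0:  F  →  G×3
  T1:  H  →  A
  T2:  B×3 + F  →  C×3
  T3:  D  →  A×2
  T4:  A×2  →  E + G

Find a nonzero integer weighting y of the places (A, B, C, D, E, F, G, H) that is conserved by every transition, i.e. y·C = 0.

y = (A:0, B:1, C:1, D:0, E:0, F:0, G:0, H:0)

Incidence matrix C (rows=places, cols=transitions):
       T0   T1   T2   T3   T4
    A   0    1    0    2   -2
    B   0    0   -3    0    0
    C   0    0    3    0    0
    D   0    0    0   -1    0
    E   0    0    0    0    1
    F  -1    0   -1    0    0
    G   3    0    0    0    1
    H   0   -1    0    0    0

Candidate y = [0, 1, 1, 0, 0, 0, 0, 0]; check y·C column-wise:
  col T0: 1·0 + 1·0 + 0·-1 + 0·3 = 0
  col T1: 0·1 + 1·0 + 1·0 + 0·-1 = 0
  col T2: 1·-3 + 1·3 + 0·-1 = 0
  col T3: 0·2 + 1·0 + 1·0 + 0·-1 = 0
  col T4: 0·-2 + 1·0 + 1·0 + 0·1 + 0·1 = 0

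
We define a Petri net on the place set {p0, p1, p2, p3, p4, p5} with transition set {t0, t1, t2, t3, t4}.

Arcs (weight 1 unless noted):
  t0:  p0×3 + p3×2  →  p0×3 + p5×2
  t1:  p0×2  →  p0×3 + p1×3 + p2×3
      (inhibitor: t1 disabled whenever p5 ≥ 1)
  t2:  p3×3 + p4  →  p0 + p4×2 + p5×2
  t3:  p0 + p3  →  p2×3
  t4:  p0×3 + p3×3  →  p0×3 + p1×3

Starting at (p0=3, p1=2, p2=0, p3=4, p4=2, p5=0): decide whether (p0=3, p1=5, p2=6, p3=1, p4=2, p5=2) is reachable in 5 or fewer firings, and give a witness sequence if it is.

step 1: fire t1:  (p0=3, p1=2, p2=0, p3=4, p4=2, p5=0) → (p0=4, p1=5, p2=3, p3=4, p4=2, p5=0)
step 2: fire t0:  (p0=4, p1=5, p2=3, p3=4, p4=2, p5=0) → (p0=4, p1=5, p2=3, p3=2, p4=2, p5=2)
step 3: fire t3:  (p0=4, p1=5, p2=3, p3=2, p4=2, p5=2) → (p0=3, p1=5, p2=6, p3=1, p4=2, p5=2)

YES — reachable via ⟨t1, t0, t3⟩ (3 firings)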